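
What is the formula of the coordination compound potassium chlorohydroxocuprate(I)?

Ligands: 1 hydroxo (OH, -1), 1 chloro (Cl, -1). Ligand charge sum = -2.
With Cu in oxidation state +1, the complex ion is [Cu...]^1−.
Charge balance with potassium (+1) requires 1 complex ion per 1 potassium.

K[CuCl(OH)]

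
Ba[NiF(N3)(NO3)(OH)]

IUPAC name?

The 1 barium counter-ion carries a total charge of +2, so each complex ion is 2−.
Ligand charges: 1×hydroxo (-1 each), 1×azido (-1 each), 1×fluoro (-1 each), 1×nitrato (-1 each); total -4. So Ni + (-4) = 2−, giving Ni = +2.
The complex ion is anionic, so nickel takes the -ate form nickelate(II).

barium azidofluorohydroxonitratonickelate(II)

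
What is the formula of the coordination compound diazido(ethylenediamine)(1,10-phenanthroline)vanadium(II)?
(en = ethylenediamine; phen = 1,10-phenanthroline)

[V(en)(N3)2(phen)]

Ligands: 1 ethylenediamine (en, neutral), 1 1,10-phenanthroline (phen, neutral), 2 azido (N3, -1). Ligand charge sum = -2.
With V in oxidation state +2, the complex ion is [V...].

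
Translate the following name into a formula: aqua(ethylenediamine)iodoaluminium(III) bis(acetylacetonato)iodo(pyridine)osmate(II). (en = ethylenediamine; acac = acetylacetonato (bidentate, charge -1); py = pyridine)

[Al(en)(H2O)I][Os(acac)2I(py)]2

Cation [Al…]: ligand charges -1, Al(III) ⇒ ion charge 2+.
Anion [Os…]: ligand charges -3, Os(II) ⇒ ion charge 1−.
One 2+ cation requires 2 of the 1− anion.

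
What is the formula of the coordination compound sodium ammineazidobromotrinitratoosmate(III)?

Ligands: 1 ammine (NH3, neutral), 1 azido (N3, -1), 1 bromo (Br, -1), 3 nitrato (NO3, -1). Ligand charge sum = -5.
With Os in oxidation state +3, the complex ion is [Os...]^2−.
Charge balance with sodium (+1) requires 1 complex ion per 2 sodium.

Na2[OsBr(N3)(NH3)(NO3)3]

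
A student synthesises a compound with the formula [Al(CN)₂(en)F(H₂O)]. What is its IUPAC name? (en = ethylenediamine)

aquadicyano(ethylenediamine)fluoroaluminium(III)

There is no counter-ion, so the complex is neutral overall.
Ligand charges: 1×ethylenediamine (neutral), 2×cyano (-1 each), 1×aqua (neutral), 1×fluoro (-1 each); total -3. So Al + (-3) = 0, giving Al = +3.
Ligands are named alphabetically: aqua before cyano before ethylenediamine before fluoro.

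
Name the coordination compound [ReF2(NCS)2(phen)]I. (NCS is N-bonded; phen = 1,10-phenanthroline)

difluorodiisothiocyanato(1,10-phenanthroline)rhenium(V) iodide

The 1 iodide counter-ion carries a total charge of -1, so each complex ion is 1+.
Ligand charges: 2×isothiocyanato (-1 each), 2×fluoro (-1 each), 1×1,10-phenanthroline (neutral); total -4. So Re + (-4) = 1+, giving Re = +5.
Ligands are named alphabetically: fluoro before isothiocyanato before phenanthroline.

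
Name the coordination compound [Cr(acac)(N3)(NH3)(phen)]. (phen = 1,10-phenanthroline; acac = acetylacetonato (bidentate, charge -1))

(acetylacetonato)ammineazido(1,10-phenanthroline)chromium(II)

There is no counter-ion, so the complex is neutral overall.
Ligand charges: 1×1,10-phenanthroline (neutral), 1×azido (-1 each), 1×ammine (neutral), 1×acetylacetonato (-1 each); total -2. So Cr + (-2) = 0, giving Cr = +2.
Ligands are named alphabetically: acetylacetonato before ammine before azido before phenanthroline.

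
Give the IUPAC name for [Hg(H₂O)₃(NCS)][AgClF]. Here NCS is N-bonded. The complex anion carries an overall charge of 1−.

Both ions are complex: the cation is named first with the plain metal name, the anion second with the -ate form; each ion's ligands are alphabetised independently.
The complex anion is given as 1−; its ligand charges sum to -2, so Ag = +1.
A 1:1 salt means the cation carries the equal and opposite charge, 1+.
Cation: ligand charges sum to -1; for the ion to be 1+, Hg = +2.

triaquaisothiocyanatomercury(II) chlorofluoroargentate(I)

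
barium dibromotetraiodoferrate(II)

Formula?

Ligands: 2 bromo (Br, -1), 4 iodo (I, -1). Ligand charge sum = -6.
With Fe in oxidation state +2, the complex ion is [Fe...]^4−.
Charge balance with barium (+2) requires 1 complex ion per 2 barium.

Ba2[FeBr2I4]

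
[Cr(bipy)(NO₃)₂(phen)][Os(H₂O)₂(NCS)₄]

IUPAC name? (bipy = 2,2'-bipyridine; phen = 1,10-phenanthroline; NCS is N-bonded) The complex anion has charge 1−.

(2,2'-bipyridine)dinitrato(1,10-phenanthroline)chromium(III) diaquatetraisothiocyanatoosmate(III)

Both ions are complex: the cation is named first with the plain metal name, the anion second with the -ate form; each ion's ligands are alphabetised independently.
The complex anion is given as 1−; its ligand charges sum to -4, so Os = +3.
A 1:1 salt means the cation carries the equal and opposite charge, 1+.
Cation: ligand charges sum to -2; for the ion to be 1+, Cr = +3.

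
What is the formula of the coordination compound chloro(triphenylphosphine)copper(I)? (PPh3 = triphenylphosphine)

Ligands: 1 triphenylphosphine (PPh3, neutral), 1 chloro (Cl, -1). Ligand charge sum = -1.
With Cu in oxidation state +1, the complex ion is [Cu...].

[CuCl(PPh3)]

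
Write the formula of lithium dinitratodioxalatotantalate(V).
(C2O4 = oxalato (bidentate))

Li[Ta(C2O4)2(NO3)2]

Ligands: 2 nitrato (NO3, -1), 2 oxalato (C2O4, -2). Ligand charge sum = -6.
Charge balance with lithium (+1) requires 1 complex ion per 1 lithium.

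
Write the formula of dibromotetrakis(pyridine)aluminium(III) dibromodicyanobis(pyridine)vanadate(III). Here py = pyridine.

Cation [Al…]: ligand charges -2, Al(III) ⇒ ion charge 1+.
Anion [V…]: ligand charges -4, V(III) ⇒ ion charge 1−.
One 1+ cation balances one 1− anion.

[AlBr2(py)4][VBr2(CN)2(py)2]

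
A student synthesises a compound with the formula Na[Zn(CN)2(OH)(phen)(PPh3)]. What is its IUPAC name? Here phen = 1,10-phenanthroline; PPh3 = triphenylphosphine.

The 1 sodium counter-ion carries a total charge of +1, so each complex ion is 1−.
Ligand charges: 1×1,10-phenanthroline (neutral), 1×triphenylphosphine (neutral), 2×cyano (-1 each), 1×hydroxo (-1 each); total -3. So Zn + (-3) = 1−, giving Zn = +2.
Ligands are named alphabetically: cyano before hydroxo before phenanthroline before triphenylphosphine.
The complex ion is anionic, so zinc takes the -ate form zincate(II).

sodium dicyanohydroxo(1,10-phenanthroline)(triphenylphosphine)zincate(II)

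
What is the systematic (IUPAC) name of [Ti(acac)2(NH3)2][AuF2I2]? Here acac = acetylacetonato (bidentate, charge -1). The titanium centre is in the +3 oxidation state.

bis(acetylacetonato)diamminetitanium(III) difluorodiiodoaurate(III)

Ti is given as +3; the cation's ligand charges sum to -2, so the complex cation is 1+.
A 1:1 salt means the anion carries the equal and opposite charge, 1−.
Anion: ligand charges sum to -4; for the ion to be 1−, Au = +3.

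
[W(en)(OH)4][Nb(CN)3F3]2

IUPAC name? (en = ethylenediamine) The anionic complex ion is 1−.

Both ions are complex: the cation is named first with the plain metal name, the anion second with the -ate form; each ion's ligands are alphabetised independently.
The complex anion is given as 1−; its ligand charges sum to -6, so Nb = +5.
With 2 anions per cation, the cation must be 2×1 = 2+.
Cation: ligand charges sum to -4; for the ion to be 2+, W = +6.

(ethylenediamine)tetrahydroxotungsten(VI) tricyanotrifluoroniobate(V)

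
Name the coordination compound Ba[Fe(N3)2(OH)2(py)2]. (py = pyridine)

The 1 barium counter-ion carries a total charge of +2, so each complex ion is 2−.
Ligand charges: 2×hydroxo (-1 each), 2×azido (-1 each), 2×pyridine (neutral); total -4. So Fe + (-4) = 2−, giving Fe = +2.
Ligands are named alphabetically: azido before hydroxo before pyridine.
The complex ion is anionic, so iron takes the -ate form ferrate(II).

barium diazidodihydroxobis(pyridine)ferrate(II)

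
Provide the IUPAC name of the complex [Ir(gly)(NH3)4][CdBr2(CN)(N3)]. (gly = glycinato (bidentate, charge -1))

Both ions are complex: the cation is named first with the plain metal name, the anion second with the -ate form; each ion's ligands are alphabetised independently.
Cadmium is always +2 in its complexes; the anion's ligand charges sum to -4, so the complex anion is 2−.
A 1:1 salt means the cation carries the equal and opposite charge, 2+.
Cation: ligand charges sum to -1; for the ion to be 2+, Ir = +3.

tetraammine(glycinato)iridium(III) azidodibromocyanocadmate(II)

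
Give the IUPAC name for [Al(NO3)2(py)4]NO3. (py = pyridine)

dinitratotetrakis(pyridine)aluminium(III) nitrate

The 1 nitrate counter-ion carries a total charge of -1, so each complex ion is 1+.
Ligand charges: 2×nitrato (-1 each), 4×pyridine (neutral); total -2. So Al + (-2) = 1+, giving Al = +3.
Ligands are named alphabetically: nitrato before pyridine.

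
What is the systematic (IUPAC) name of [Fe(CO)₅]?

pentacarbonyliron(0)

There is no counter-ion, so the complex is neutral overall.
Ligand charges: 5×carbonyl (neutral); total 0. So Fe + (0) = 0, giving Fe = 0.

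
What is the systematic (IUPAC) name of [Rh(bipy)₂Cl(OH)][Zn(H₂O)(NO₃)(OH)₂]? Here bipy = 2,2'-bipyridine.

Zinc is always +2 in its complexes; the anion's ligand charges sum to -3, so the complex anion is 1−.
A 1:1 salt means the cation carries the equal and opposite charge, 1+.
Cation: ligand charges sum to -2; for the ion to be 1+, Rh = +3.

bis(2,2'-bipyridine)chlorohydroxorhodium(III) aquadihydroxonitratozincate(II)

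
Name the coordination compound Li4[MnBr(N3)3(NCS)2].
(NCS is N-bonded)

lithium triazidobromodiisothiocyanatomanganate(II)

The 4 lithium counter-ions carry a total charge of +4, so each complex ion is 4−.
Ligand charges: 3×azido (-1 each), 2×isothiocyanato (-1 each), 1×bromo (-1 each); total -6. So Mn + (-6) = 4−, giving Mn = +2.
The complex ion is anionic, so manganese takes the -ate form manganate(II).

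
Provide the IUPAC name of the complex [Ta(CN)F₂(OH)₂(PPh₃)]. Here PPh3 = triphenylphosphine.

There is no counter-ion, so the complex is neutral overall.
Ligand charges: 1×triphenylphosphine (neutral), 2×hydroxo (-1 each), 2×fluoro (-1 each), 1×cyano (-1 each); total -5. So Ta + (-5) = 0, giving Ta = +5.
Ligands are named alphabetically: cyano before fluoro before hydroxo before triphenylphosphine.

cyanodifluorodihydroxo(triphenylphosphine)tantalum(V)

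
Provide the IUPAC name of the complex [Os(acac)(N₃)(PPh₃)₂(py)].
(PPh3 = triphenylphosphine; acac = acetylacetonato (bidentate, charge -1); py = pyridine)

There is no counter-ion, so the complex is neutral overall.
Ligand charges: 2×triphenylphosphine (neutral), 1×azido (-1 each), 1×acetylacetonato (-1 each), 1×pyridine (neutral); total -2. So Os + (-2) = 0, giving Os = +2.
Ligands are named alphabetically: acetylacetonato before azido before pyridine before triphenylphosphine.

(acetylacetonato)azido(pyridine)bis(triphenylphosphine)osmium(II)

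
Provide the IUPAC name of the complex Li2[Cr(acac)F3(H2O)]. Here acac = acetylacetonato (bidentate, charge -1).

The 2 lithium counter-ions carry a total charge of +2, so each complex ion is 2−.
Ligand charges: 1×aqua (neutral), 3×fluoro (-1 each), 1×acetylacetonato (-1 each); total -4. So Cr + (-4) = 2−, giving Cr = +2.
Ligands are named alphabetically: acetylacetonato before aqua before fluoro.
The complex ion is anionic, so chromium takes the -ate form chromate(II).

lithium (acetylacetonato)aquatrifluorochromate(II)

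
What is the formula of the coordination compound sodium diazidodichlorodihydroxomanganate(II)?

Ligands: 2 chloro (Cl, -1), 2 hydroxo (OH, -1), 2 azido (N3, -1). Ligand charge sum = -6.
Charge balance with sodium (+1) requires 1 complex ion per 4 sodium.

Na4[MnCl2(N3)2(OH)2]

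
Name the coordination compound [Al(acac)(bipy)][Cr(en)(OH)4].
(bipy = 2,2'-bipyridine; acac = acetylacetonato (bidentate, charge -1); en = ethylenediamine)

Both ions are complex: the cation is named first with the plain metal name, the anion second with the -ate form; each ion's ligands are alphabetised independently.
Aluminium is always +3 in its complexes; the cation's ligand charges sum to -1, so the complex cation is 2+.
A 1:1 salt means the anion carries the equal and opposite charge, 2−.
Anion: ligand charges sum to -4; for the ion to be 2−, Cr = +2.

(acetylacetonato)(2,2'-bipyridine)aluminium(III) (ethylenediamine)tetrahydroxochromate(II)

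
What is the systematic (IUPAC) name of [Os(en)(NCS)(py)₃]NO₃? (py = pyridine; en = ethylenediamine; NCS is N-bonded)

(ethylenediamine)isothiocyanatotris(pyridine)osmium(II) nitrate

The 1 nitrate counter-ion carries a total charge of -1, so each complex ion is 1+.
Ligand charges: 3×pyridine (neutral), 1×ethylenediamine (neutral), 1×isothiocyanato (-1 each); total -1. So Os + (-1) = 1+, giving Os = +2.
Ligands are named alphabetically: ethylenediamine before isothiocyanato before pyridine.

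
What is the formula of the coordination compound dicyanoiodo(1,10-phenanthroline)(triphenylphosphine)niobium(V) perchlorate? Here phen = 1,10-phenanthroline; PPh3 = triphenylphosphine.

Ligands: 1 1,10-phenanthroline (phen, neutral), 1 triphenylphosphine (PPh3, neutral), 2 cyano (CN, -1), 1 iodo (I, -1). Ligand charge sum = -3.
With Nb in oxidation state +5, the complex ion is [Nb...]^2+.
Charge balance with perchlorate (-1) requires 1 complex ion per 2 perchlorate.

[Nb(CN)2I(phen)(PPh3)](ClO4)2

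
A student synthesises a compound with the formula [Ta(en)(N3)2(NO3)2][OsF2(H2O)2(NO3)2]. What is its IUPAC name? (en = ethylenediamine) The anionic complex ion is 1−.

diazido(ethylenediamine)dinitratotantalum(V) diaquadifluorodinitratoosmate(III)

The complex anion is given as 1−; its ligand charges sum to -4, so Os = +3.
A 1:1 salt means the cation carries the equal and opposite charge, 1+.
Cation: ligand charges sum to -4; for the ion to be 1+, Ta = +5.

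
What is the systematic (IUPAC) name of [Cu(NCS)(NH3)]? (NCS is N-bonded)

There is no counter-ion, so the complex is neutral overall.
Ligand charges: 1×ammine (neutral), 1×isothiocyanato (-1 each); total -1. So Cu + (-1) = 0, giving Cu = +1.
Ligands are named alphabetically: ammine before isothiocyanato.

ammineisothiocyanatocopper(I)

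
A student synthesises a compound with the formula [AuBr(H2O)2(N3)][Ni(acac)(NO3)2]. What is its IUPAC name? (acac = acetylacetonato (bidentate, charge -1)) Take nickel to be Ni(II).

diaquaazidobromogold(III) (acetylacetonato)dinitratonickelate(II)

Both ions are complex: the cation is named first with the plain metal name, the anion second with the -ate form; each ion's ligands are alphabetised independently.
Ni is given as +2; the anion's ligand charges sum to -3, so the complex anion is 1−.
A 1:1 salt means the cation carries the equal and opposite charge, 1+.
Cation: ligand charges sum to -2; for the ion to be 1+, Au = +3.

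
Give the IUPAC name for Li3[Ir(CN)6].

The 3 lithium counter-ions carry a total charge of +3, so each complex ion is 3−.
Ligand charges: 6×cyano (-1 each); total -6. So Ir + (-6) = 3−, giving Ir = +3.
The complex ion is anionic, so iridium takes the -ate form iridate(III).

lithium hexacyanoiridate(III)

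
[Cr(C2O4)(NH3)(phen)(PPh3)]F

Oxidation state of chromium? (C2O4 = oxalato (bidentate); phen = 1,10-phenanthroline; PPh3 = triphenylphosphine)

1 fluoride outside the brackets (-1 each) → the complex ion is 1+.
Ligand charges: 1×C2O4 = -2; 1×NH3 neutral; 1×phen neutral; 1×PPh3 neutral; sum -2.
Cr + (-2) = 1+ ⇒ Cr is +3.

+3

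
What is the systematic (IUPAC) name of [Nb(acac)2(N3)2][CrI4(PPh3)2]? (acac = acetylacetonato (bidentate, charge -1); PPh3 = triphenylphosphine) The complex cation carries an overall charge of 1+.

Both ions are complex: the cation is named first with the plain metal name, the anion second with the -ate form; each ion's ligands are alphabetised independently.
The complex cation is given as 1+; its ligand charges sum to -4, so Nb = +5.
A 1:1 salt means the anion carries the equal and opposite charge, 1−.
Anion: ligand charges sum to -4; for the ion to be 1−, Cr = +3.

bis(acetylacetonato)diazidoniobium(V) tetraiodobis(triphenylphosphine)chromate(III)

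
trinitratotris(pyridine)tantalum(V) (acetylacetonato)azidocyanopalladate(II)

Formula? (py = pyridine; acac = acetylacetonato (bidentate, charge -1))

[Ta(NO3)3(py)3][Pd(acac)(CN)(N3)]2

Cation [Ta…]: ligand charges -3, Ta(V) ⇒ ion charge 2+.
Anion [Pd…]: ligand charges -3, Pd(II) ⇒ ion charge 1−.
One 2+ cation requires 2 of the 1− anion.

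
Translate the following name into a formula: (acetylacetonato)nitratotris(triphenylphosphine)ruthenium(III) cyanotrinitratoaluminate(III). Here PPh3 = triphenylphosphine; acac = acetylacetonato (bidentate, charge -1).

Cation [Ru…]: ligand charges -2, Ru(III) ⇒ ion charge 1+.
Anion [Al…]: ligand charges -4, Al(III) ⇒ ion charge 1−.
One 1+ cation balances one 1− anion.

[Ru(acac)(NO3)(PPh3)3][Al(CN)(NO3)3]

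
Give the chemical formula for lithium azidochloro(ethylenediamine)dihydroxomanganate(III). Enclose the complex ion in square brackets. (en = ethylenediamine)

Li[MnCl(en)(N3)(OH)2]

Ligands: 1 chloro (Cl, -1), 1 azido (N3, -1), 2 hydroxo (OH, -1), 1 ethylenediamine (en, neutral). Ligand charge sum = -4.
With Mn in oxidation state +3, the complex ion is [Mn...]^1−.
Charge balance with lithium (+1) requires 1 complex ion per 1 lithium.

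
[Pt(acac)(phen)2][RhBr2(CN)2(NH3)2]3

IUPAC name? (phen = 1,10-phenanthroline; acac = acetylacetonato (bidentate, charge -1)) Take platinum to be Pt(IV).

Pt is given as +4; the cation's ligand charges sum to -1, so the complex cation is 3+.
With 3 anions per cation, each anion must be 3/3 = 1−.
Anion: ligand charges sum to -4; for the ion to be 1−, Rh = +3.

(acetylacetonato)bis(1,10-phenanthroline)platinum(IV) diamminedibromodicyanorhodate(III)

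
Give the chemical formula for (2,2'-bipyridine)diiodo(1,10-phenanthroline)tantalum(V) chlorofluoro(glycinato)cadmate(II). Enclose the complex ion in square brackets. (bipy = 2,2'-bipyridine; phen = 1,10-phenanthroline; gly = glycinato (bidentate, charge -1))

Cation [Ta…]: ligand charges -2, Ta(V) ⇒ ion charge 3+.
Anion [Cd…]: ligand charges -3, Cd(II) ⇒ ion charge 1−.

[Ta(bipy)I2(phen)][CdClF(gly)]3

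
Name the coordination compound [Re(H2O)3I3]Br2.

The 2 bromide counter-ions carry a total charge of -2, so each complex ion is 2+.
Ligand charges: 3×aqua (neutral), 3×iodo (-1 each); total -3. So Re + (-3) = 2+, giving Re = +5.
Ligands are named alphabetically: aqua before iodo.

triaquatriiodorhenium(V) bromide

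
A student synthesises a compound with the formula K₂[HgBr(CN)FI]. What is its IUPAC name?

potassium bromocyanofluoroiodomercurate(II)

The 2 potassium counter-ions carry a total charge of +2, so each complex ion is 2−.
Ligand charges: 1×cyano (-1 each), 1×bromo (-1 each), 1×iodo (-1 each), 1×fluoro (-1 each); total -4. So Hg + (-4) = 2−, giving Hg = +2.
Ligands are named alphabetically: bromo before cyano before fluoro before iodo.
The complex ion is anionic, so mercury takes the -ate form mercurate(II).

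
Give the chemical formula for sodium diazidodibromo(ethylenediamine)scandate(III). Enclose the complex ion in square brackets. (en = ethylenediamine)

Na[ScBr2(en)(N3)2]

Ligands: 2 bromo (Br, -1), 2 azido (N3, -1), 1 ethylenediamine (en, neutral). Ligand charge sum = -4.
With Sc in oxidation state +3, the complex ion is [Sc...]^1−.
Charge balance with sodium (+1) requires 1 complex ion per 1 sodium.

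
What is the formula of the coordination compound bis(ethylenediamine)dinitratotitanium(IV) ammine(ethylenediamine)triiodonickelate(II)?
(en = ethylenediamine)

Cation [Ti…]: ligand charges -2, Ti(IV) ⇒ ion charge 2+.
Anion [Ni…]: ligand charges -3, Ni(II) ⇒ ion charge 1−.
One 2+ cation requires 2 of the 1− anion.

[Ti(en)2(NO3)2][Ni(en)I3(NH3)]2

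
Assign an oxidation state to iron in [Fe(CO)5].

0

No counter-ion: the bracketed complex is neutral.
Ligand charges: 5×CO neutral; sum 0.
Fe + (0) = 0 ⇒ Fe is 0.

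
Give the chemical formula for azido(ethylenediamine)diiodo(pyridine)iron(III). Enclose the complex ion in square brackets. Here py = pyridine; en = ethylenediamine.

Ligands: 1 azido (N3, -1), 1 pyridine (py, neutral), 2 iodo (I, -1), 1 ethylenediamine (en, neutral). Ligand charge sum = -3.
With Fe in oxidation state +3, the complex ion is [Fe...].

[Fe(en)I2(N3)(py)]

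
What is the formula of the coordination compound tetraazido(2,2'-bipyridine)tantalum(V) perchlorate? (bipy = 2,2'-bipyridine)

[Ta(bipy)(N3)4]ClO4

Ligands: 4 azido (N3, -1), 1 2,2'-bipyridine (bipy, neutral). Ligand charge sum = -4.
With Ta in oxidation state +5, the complex ion is [Ta...]^1+.
Charge balance with perchlorate (-1) requires 1 complex ion per 1 perchlorate.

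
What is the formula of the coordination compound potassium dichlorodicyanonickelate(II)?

K2[NiCl2(CN)2]

Ligands: 2 chloro (Cl, -1), 2 cyano (CN, -1). Ligand charge sum = -4.
Charge balance with potassium (+1) requires 1 complex ion per 2 potassium.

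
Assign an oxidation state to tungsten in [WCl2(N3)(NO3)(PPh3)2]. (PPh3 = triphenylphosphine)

No counter-ion: the bracketed complex is neutral.
Ligand charges: 1×N3 = -1; 1×NO3 = -1; 2×Cl = -2; 2×PPh3 neutral; sum -4.
W + (-4) = 0 ⇒ W is +4.

+4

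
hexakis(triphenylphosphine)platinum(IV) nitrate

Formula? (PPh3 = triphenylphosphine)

Ligands: 6 triphenylphosphine (PPh3, neutral). Ligand charge sum = 0.
With Pt in oxidation state +4, the complex ion is [Pt...]^4+.
Charge balance with nitrate (-1) requires 1 complex ion per 4 nitrate.

[Pt(PPh3)6](NO3)4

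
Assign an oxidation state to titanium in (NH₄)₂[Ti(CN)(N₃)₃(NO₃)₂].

2 ammonium outside the brackets (+1 each) → the complex ion is 2−.
Ligand charges: 2×NO3 = -2; 1×CN = -1; 3×N3 = -3; sum -6.
Ti + (-6) = 2− ⇒ Ti is +4.

+4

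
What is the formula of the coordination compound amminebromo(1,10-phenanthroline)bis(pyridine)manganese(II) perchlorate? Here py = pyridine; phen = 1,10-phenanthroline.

Ligands: 2 pyridine (py, neutral), 1 bromo (Br, -1), 1 ammine (NH3, neutral), 1 1,10-phenanthroline (phen, neutral). Ligand charge sum = -1.
Charge balance with perchlorate (-1) requires 1 complex ion per 1 perchlorate.

[MnBr(NH3)(phen)(py)2]ClO4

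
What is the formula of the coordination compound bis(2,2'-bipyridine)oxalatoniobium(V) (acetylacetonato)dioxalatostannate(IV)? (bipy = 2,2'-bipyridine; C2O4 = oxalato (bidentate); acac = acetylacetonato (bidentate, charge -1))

Cation [Nb…]: ligand charges -2, Nb(V) ⇒ ion charge 3+.
Anion [Sn…]: ligand charges -5, Sn(IV) ⇒ ion charge 1−.

[Nb(bipy)2(C2O4)][Sn(acac)(C2O4)2]3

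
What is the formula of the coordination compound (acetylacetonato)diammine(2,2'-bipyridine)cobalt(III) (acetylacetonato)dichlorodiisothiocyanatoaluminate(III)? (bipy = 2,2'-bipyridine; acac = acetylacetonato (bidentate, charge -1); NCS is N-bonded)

Cation [Co…]: ligand charges -1, Co(III) ⇒ ion charge 2+.
Anion [Al…]: ligand charges -5, Al(III) ⇒ ion charge 2−.
One 2+ cation balances one 2− anion.

[Co(acac)(bipy)(NH3)2][Al(acac)Cl2(NCS)2]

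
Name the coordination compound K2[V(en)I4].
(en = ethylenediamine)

potassium (ethylenediamine)tetraiodovanadate(II)

The 2 potassium counter-ions carry a total charge of +2, so each complex ion is 2−.
Ligand charges: 4×iodo (-1 each), 1×ethylenediamine (neutral); total -4. So V + (-4) = 2−, giving V = +2.
Ligands are named alphabetically: ethylenediamine before iodo.
The complex ion is anionic, so vanadium takes the -ate form vanadate(II).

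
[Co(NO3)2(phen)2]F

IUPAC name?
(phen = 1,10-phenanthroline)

dinitratobis(1,10-phenanthroline)cobalt(III) fluoride

The 1 fluoride counter-ion carries a total charge of -1, so each complex ion is 1+.
Ligand charges: 2×1,10-phenanthroline (neutral), 2×nitrato (-1 each); total -2. So Co + (-2) = 1+, giving Co = +3.
Ligands are named alphabetically: nitrato before phenanthroline.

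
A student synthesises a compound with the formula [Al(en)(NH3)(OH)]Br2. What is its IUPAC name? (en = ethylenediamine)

ammine(ethylenediamine)hydroxoaluminium(III) bromide

The 2 bromide counter-ions carry a total charge of -2, so each complex ion is 2+.
Ligand charges: 1×ammine (neutral), 1×ethylenediamine (neutral), 1×hydroxo (-1 each); total -1. So Al + (-1) = 2+, giving Al = +3.
Ligands are named alphabetically: ammine before ethylenediamine before hydroxo.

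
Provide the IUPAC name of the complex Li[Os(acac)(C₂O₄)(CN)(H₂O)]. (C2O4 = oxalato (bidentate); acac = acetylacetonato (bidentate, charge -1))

lithium (acetylacetonato)aquacyanooxalatoosmate(III)

The 1 lithium counter-ion carries a total charge of +1, so each complex ion is 1−.
Ligand charges: 1×oxalato (-2 each), 1×cyano (-1 each), 1×acetylacetonato (-1 each), 1×aqua (neutral); total -4. So Os + (-4) = 1−, giving Os = +3.
The complex ion is anionic, so osmium takes the -ate form osmate(III).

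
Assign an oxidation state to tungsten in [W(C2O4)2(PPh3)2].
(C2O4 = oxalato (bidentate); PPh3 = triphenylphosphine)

No counter-ion: the bracketed complex is neutral.
Ligand charges: 2×C2O4 = -4; 2×PPh3 neutral; sum -4.
W + (-4) = 0 ⇒ W is +4.

+4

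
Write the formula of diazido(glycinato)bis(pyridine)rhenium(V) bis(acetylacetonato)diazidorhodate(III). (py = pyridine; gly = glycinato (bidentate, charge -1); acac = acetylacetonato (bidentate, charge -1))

[Re(gly)(N3)2(py)2][Rh(acac)2(N3)2]2

Cation [Re…]: ligand charges -3, Re(V) ⇒ ion charge 2+.
Anion [Rh…]: ligand charges -4, Rh(III) ⇒ ion charge 1−.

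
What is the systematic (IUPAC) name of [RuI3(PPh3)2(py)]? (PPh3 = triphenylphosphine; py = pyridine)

triiodo(pyridine)bis(triphenylphosphine)ruthenium(III)

There is no counter-ion, so the complex is neutral overall.
Ligand charges: 2×triphenylphosphine (neutral), 3×iodo (-1 each), 1×pyridine (neutral); total -3. So Ru + (-3) = 0, giving Ru = +3.
Ligands are named alphabetically: iodo before pyridine before triphenylphosphine.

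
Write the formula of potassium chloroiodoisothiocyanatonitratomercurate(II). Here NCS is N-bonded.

K2[HgClI(NCS)(NO3)]

Ligands: 1 nitrato (NO3, -1), 1 iodo (I, -1), 1 chloro (Cl, -1), 1 isothiocyanato (NCS, -1). Ligand charge sum = -4.
With Hg in oxidation state +2, the complex ion is [Hg...]^2−.
Charge balance with potassium (+1) requires 1 complex ion per 2 potassium.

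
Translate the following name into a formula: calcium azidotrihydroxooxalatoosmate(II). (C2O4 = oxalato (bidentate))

Ligands: 1 azido (N3, -1), 3 hydroxo (OH, -1), 1 oxalato (C2O4, -2). Ligand charge sum = -6.
With Os in oxidation state +2, the complex ion is [Os...]^4−.
Charge balance with calcium (+2) requires 1 complex ion per 2 calcium.

Ca2[Os(C2O4)(N3)(OH)3]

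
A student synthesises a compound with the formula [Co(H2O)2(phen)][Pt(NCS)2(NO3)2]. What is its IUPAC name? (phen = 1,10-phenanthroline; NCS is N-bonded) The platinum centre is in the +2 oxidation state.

diaqua(1,10-phenanthroline)cobalt(II) diisothiocyanatodinitratoplatinate(II)

Pt is given as +2; the anion's ligand charges sum to -4, so the complex anion is 2−.
A 1:1 salt means the cation carries the equal and opposite charge, 2+.
Cation: ligand charges sum to 0; for the ion to be 2+, Co = +2.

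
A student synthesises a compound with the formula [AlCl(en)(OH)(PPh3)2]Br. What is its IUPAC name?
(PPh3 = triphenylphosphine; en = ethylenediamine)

The 1 bromide counter-ion carries a total charge of -1, so each complex ion is 1+.
Ligand charges: 2×triphenylphosphine (neutral), 1×ethylenediamine (neutral), 1×chloro (-1 each), 1×hydroxo (-1 each); total -2. So Al + (-2) = 1+, giving Al = +3.
Ligands are named alphabetically: chloro before ethylenediamine before hydroxo before triphenylphosphine.

chloro(ethylenediamine)hydroxobis(triphenylphosphine)aluminium(III) bromide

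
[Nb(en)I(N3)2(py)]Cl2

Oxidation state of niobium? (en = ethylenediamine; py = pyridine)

+5

2 chloride outside the brackets (-1 each) → the complex ion is 2+.
Ligand charges: 2×N3 = -2; 1×en neutral; 1×py neutral; 1×I = -1; sum -3.
Nb + (-3) = 2+ ⇒ Nb is +5.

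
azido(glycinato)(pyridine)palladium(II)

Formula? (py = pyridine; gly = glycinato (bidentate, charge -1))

[Pd(gly)(N3)(py)]

Ligands: 1 pyridine (py, neutral), 1 glycinato (gly, -1), 1 azido (N3, -1). Ligand charge sum = -2.
With Pd in oxidation state +2, the complex ion is [Pd...].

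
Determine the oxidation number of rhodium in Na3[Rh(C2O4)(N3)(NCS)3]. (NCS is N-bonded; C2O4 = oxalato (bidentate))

+3

3 sodium outside the brackets (+1 each) → the complex ion is 3−.
Ligand charges: 1×N3 = -1; 3×NCS = -3; 1×C2O4 = -2; sum -6.
Rh + (-6) = 3− ⇒ Rh is +3.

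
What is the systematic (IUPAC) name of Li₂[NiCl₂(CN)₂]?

lithium dichlorodicyanonickelate(II)

The 2 lithium counter-ions carry a total charge of +2, so each complex ion is 2−.
Ligand charges: 2×chloro (-1 each), 2×cyano (-1 each); total -4. So Ni + (-4) = 2−, giving Ni = +2.
Ligands are named alphabetically: chloro before cyano.
The complex ion is anionic, so nickel takes the -ate form nickelate(II).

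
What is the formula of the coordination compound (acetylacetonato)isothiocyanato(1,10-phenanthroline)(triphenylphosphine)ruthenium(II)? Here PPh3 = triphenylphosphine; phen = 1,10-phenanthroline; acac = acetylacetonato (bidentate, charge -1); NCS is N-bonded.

Ligands: 1 triphenylphosphine (PPh3, neutral), 1 1,10-phenanthroline (phen, neutral), 1 acetylacetonato (acac, -1), 1 isothiocyanato (NCS, -1). Ligand charge sum = -2.
With Ru in oxidation state +2, the complex ion is [Ru...].

[Ru(acac)(NCS)(phen)(PPh3)]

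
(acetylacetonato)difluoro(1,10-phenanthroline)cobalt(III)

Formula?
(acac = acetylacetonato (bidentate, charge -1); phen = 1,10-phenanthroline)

[Co(acac)F2(phen)]

Ligands: 1 acetylacetonato (acac, -1), 2 fluoro (F, -1), 1 1,10-phenanthroline (phen, neutral). Ligand charge sum = -3.
With Co in oxidation state +3, the complex ion is [Co...].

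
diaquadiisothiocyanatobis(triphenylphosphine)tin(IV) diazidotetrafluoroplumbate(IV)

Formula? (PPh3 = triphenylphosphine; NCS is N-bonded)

[Sn(H2O)2(NCS)2(PPh3)2][PbF4(N3)2]

Cation [Sn…]: ligand charges -2, Sn(IV) ⇒ ion charge 2+.
Anion [Pb…]: ligand charges -6, Pb(IV) ⇒ ion charge 2−.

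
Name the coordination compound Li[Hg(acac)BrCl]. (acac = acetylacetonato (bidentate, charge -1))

lithium (acetylacetonato)bromochloromercurate(II)

The 1 lithium counter-ion carries a total charge of +1, so each complex ion is 1−.
Ligand charges: 1×acetylacetonato (-1 each), 1×bromo (-1 each), 1×chloro (-1 each); total -3. So Hg + (-3) = 1−, giving Hg = +2.
The complex ion is anionic, so mercury takes the -ate form mercurate(II).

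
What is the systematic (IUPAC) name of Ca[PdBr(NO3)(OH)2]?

The 1 calcium counter-ion carries a total charge of +2, so each complex ion is 2−.
Ligand charges: 1×nitrato (-1 each), 1×bromo (-1 each), 2×hydroxo (-1 each); total -4. So Pd + (-4) = 2−, giving Pd = +2.
Ligands are named alphabetically: bromo before hydroxo before nitrato.
The complex ion is anionic, so palladium takes the -ate form palladate(II).

calcium bromodihydroxonitratopalladate(II)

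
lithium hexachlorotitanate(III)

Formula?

Ligands: 6 chloro (Cl, -1). Ligand charge sum = -6.
With Ti in oxidation state +3, the complex ion is [Ti...]^3−.
Charge balance with lithium (+1) requires 1 complex ion per 3 lithium.

Li3[TiCl6]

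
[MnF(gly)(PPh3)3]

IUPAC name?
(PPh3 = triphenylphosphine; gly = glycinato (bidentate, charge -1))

There is no counter-ion, so the complex is neutral overall.
Ligand charges: 3×triphenylphosphine (neutral), 1×fluoro (-1 each), 1×glycinato (-1 each); total -2. So Mn + (-2) = 0, giving Mn = +2.
Ligands are named alphabetically: fluoro before glycinato before triphenylphosphine.

fluoro(glycinato)tris(triphenylphosphine)manganese(II)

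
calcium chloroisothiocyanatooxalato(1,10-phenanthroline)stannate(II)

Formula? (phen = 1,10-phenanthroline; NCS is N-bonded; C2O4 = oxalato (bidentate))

Ca[Sn(C2O4)Cl(NCS)(phen)]

Ligands: 1 1,10-phenanthroline (phen, neutral), 1 chloro (Cl, -1), 1 isothiocyanato (NCS, -1), 1 oxalato (C2O4, -2). Ligand charge sum = -4.
With Sn in oxidation state +2, the complex ion is [Sn...]^2−.
Charge balance with calcium (+2) requires 1 complex ion per 1 calcium.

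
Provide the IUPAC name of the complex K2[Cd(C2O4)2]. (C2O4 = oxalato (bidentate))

potassium dioxalatocadmate(II)

The 2 potassium counter-ions carry a total charge of +2, so each complex ion is 2−.
Ligand charges: 2×oxalato (-2 each); total -4. So Cd + (-4) = 2−, giving Cd = +2.
The complex ion is anionic, so cadmium takes the -ate form cadmate(II).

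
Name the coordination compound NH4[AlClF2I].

ammonium chlorodifluoroiodoaluminate(III)

The 1 ammonium counter-ion carries a total charge of +1, so each complex ion is 1−.
Ligand charges: 1×iodo (-1 each), 2×fluoro (-1 each), 1×chloro (-1 each); total -4. So Al + (-4) = 1−, giving Al = +3.
Ligands are named alphabetically: chloro before fluoro before iodo.
The complex ion is anionic, so aluminium takes the -ate form aluminate(III).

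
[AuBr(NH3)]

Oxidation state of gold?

No counter-ion: the bracketed complex is neutral.
Ligand charges: 1×NH3 neutral; 1×Br = -1; sum -1.
Au + (-1) = 0 ⇒ Au is +1.

+1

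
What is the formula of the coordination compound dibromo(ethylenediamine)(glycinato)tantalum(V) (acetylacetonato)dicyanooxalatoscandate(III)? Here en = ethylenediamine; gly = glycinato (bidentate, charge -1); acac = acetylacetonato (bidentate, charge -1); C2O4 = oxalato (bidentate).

[TaBr2(en)(gly)][Sc(acac)(C2O4)(CN)2]

Cation [Ta…]: ligand charges -3, Ta(V) ⇒ ion charge 2+.
Anion [Sc…]: ligand charges -5, Sc(III) ⇒ ion charge 2−.
One 2+ cation balances one 2− anion.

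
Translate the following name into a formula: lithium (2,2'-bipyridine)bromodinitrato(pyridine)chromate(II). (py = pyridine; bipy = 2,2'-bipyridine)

Li[Cr(bipy)Br(NO3)2(py)]

Ligands: 2 nitrato (NO3, -1), 1 pyridine (py, neutral), 1 bromo (Br, -1), 1 2,2'-bipyridine (bipy, neutral). Ligand charge sum = -3.
With Cr in oxidation state +2, the complex ion is [Cr...]^1−.
Charge balance with lithium (+1) requires 1 complex ion per 1 lithium.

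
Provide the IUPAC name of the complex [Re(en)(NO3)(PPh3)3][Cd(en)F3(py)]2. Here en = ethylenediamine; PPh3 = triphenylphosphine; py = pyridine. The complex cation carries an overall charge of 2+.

Both ions are complex: the cation is named first with the plain metal name, the anion second with the -ate form; each ion's ligands are alphabetised independently.
The complex cation is given as 2+; its ligand charges sum to -1, so Re = +3.
With 2 anions per cation, each anion must be 2/2 = 1−.
Anion: ligand charges sum to -3; for the ion to be 1−, Cd = +2.

(ethylenediamine)nitratotris(triphenylphosphine)rhenium(III) (ethylenediamine)trifluoro(pyridine)cadmate(II)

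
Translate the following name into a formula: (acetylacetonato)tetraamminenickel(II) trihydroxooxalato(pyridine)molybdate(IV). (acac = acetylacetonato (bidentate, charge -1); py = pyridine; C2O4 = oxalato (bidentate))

[Ni(acac)(NH3)4][Mo(C2O4)(OH)3(py)]

Cation [Ni…]: ligand charges -1, Ni(II) ⇒ ion charge 1+.
Anion [Mo…]: ligand charges -5, Mo(IV) ⇒ ion charge 1−.
One 1+ cation balances one 1− anion.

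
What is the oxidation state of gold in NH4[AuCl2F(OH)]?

+3

1 ammonium outside the brackets (+1 each) → the complex ion is 1−.
Ligand charges: 1×OH = -1; 2×Cl = -2; 1×F = -1; sum -4.
Au + (-4) = 1− ⇒ Au is +3.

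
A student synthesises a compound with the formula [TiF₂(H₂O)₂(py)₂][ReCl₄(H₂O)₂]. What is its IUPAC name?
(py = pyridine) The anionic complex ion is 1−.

diaquadifluorobis(pyridine)titanium(III) diaquatetrachlororhenate(III)

The complex anion is given as 1−; its ligand charges sum to -4, so Re = +3.
A 1:1 salt means the cation carries the equal and opposite charge, 1+.
Cation: ligand charges sum to -2; for the ion to be 1+, Ti = +3.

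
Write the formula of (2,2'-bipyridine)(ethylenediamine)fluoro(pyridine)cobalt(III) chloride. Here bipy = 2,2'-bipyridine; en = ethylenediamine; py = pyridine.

[Co(bipy)(en)F(py)]Cl2

Ligands: 1 2,2'-bipyridine (bipy, neutral), 1 ethylenediamine (en, neutral), 1 pyridine (py, neutral), 1 fluoro (F, -1). Ligand charge sum = -1.
Charge balance with chloride (-1) requires 1 complex ion per 2 chloride.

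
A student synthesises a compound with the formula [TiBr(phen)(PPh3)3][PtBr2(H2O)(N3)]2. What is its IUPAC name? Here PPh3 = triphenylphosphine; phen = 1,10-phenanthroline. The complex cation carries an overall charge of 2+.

bromo(1,10-phenanthroline)tris(triphenylphosphine)titanium(III) aquaazidodibromoplatinate(II)

Both ions are complex: the cation is named first with the plain metal name, the anion second with the -ate form; each ion's ligands are alphabetised independently.
The complex cation is given as 2+; its ligand charges sum to -1, so Ti = +3.
With 2 anions per cation, each anion must be 2/2 = 1−.
Anion: ligand charges sum to -3; for the ion to be 1−, Pt = +2.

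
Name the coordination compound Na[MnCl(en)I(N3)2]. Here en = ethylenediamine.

sodium diazidochloro(ethylenediamine)iodomanganate(III)

The 1 sodium counter-ion carries a total charge of +1, so each complex ion is 1−.
Ligand charges: 1×ethylenediamine (neutral), 2×azido (-1 each), 1×iodo (-1 each), 1×chloro (-1 each); total -4. So Mn + (-4) = 1−, giving Mn = +3.
The complex ion is anionic, so manganese takes the -ate form manganate(III).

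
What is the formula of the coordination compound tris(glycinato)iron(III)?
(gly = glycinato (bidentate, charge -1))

[Fe(gly)3]

Ligands: 3 glycinato (gly, -1). Ligand charge sum = -3.
With Fe in oxidation state +3, the complex ion is [Fe...].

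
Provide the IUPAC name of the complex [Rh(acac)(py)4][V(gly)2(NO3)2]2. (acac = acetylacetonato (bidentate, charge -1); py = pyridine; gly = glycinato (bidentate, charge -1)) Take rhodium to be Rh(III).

Both ions are complex: the cation is named first with the plain metal name, the anion second with the -ate form; each ion's ligands are alphabetised independently.
Rh is given as +3; the cation's ligand charges sum to -1, so the complex cation is 2+.
With 2 anions per cation, each anion must be 2/2 = 1−.
Anion: ligand charges sum to -4; for the ion to be 1−, V = +3.

(acetylacetonato)tetrakis(pyridine)rhodium(III) bis(glycinato)dinitratovanadate(III)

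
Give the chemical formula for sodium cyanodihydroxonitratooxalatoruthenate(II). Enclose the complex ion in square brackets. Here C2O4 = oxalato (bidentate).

Ligands: 2 hydroxo (OH, -1), 1 oxalato (C2O4, -2), 1 nitrato (NO3, -1), 1 cyano (CN, -1). Ligand charge sum = -6.
Charge balance with sodium (+1) requires 1 complex ion per 4 sodium.

Na4[Ru(C2O4)(CN)(NO3)(OH)2]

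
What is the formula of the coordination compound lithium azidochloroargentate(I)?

Ligands: 1 azido (N3, -1), 1 chloro (Cl, -1). Ligand charge sum = -2.
With Ag in oxidation state +1, the complex ion is [Ag...]^1−.
Charge balance with lithium (+1) requires 1 complex ion per 1 lithium.

Li[AgCl(N3)]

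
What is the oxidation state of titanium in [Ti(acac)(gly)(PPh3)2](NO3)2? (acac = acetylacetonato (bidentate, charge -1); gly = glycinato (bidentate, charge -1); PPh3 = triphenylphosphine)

+4

2 nitrate outside the brackets (-1 each) → the complex ion is 2+.
Ligand charges: 1×acac = -1; 1×gly = -1; 2×PPh3 neutral; sum -2.
Ti + (-2) = 2+ ⇒ Ti is +4.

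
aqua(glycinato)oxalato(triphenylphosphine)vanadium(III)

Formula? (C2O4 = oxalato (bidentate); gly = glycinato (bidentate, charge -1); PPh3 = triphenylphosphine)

Ligands: 1 oxalato (C2O4, -2), 1 glycinato (gly, -1), 1 triphenylphosphine (PPh3, neutral), 1 aqua (H2O, neutral). Ligand charge sum = -3.
With V in oxidation state +3, the complex ion is [V...].

[V(C2O4)(gly)(H2O)(PPh3)]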